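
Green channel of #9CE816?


Color: #9CE816
R = 9C = 156
G = E8 = 232
B = 16 = 22
Green = 232


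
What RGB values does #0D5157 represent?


0D → 13 (R)
51 → 81 (G)
57 → 87 (B)
= RGB(13, 81, 87)


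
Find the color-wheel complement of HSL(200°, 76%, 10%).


Complement = opposite side of color wheel = hue + 180°
H' = (200 + 180) mod 360 = 20°
S and L unchanged.
= HSL(20°, 76%, 10%)


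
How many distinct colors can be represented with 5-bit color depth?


Colors = 2^bits = 2^5
= 32 colors


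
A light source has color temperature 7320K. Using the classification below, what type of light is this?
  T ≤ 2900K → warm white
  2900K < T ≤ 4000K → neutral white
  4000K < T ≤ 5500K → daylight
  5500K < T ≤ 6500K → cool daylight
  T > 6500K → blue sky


Temperature: 7320K
7320K > 6500K → blue sky
Classification: blue sky


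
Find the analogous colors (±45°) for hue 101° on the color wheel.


Base hue: 101°
Left analog: (101 - 45) mod 360 = 56°
Right analog: (101 + 45) mod 360 = 146°
Analogous hues = 56° and 146°


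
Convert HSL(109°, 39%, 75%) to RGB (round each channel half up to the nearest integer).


H=109°, S=0.39, L=0.75
C = (1-|2L-1|)×S = (1-|0.50|)×0.39 = 0.195
H' = H/60 = 109/60 ≈ 1.8167; X = C×(1-|H' mod 2 - 1|) = 0.03575
m = L - C/2 = 0.75 - 0.0975 = 0.6525
Sector ⌊H'⌋ = 1 → (R',G',B') = (0.03575, 0.195, 0.0)
RGB = ((R'+m)×255, (G'+m)×255, (B'+m)×255) = (175.50375, 216.1125, 166.3875)
Round half up → RGB(176, 216, 166)


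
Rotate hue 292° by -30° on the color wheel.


New hue = (H + rotation) mod 360
New hue = (292 -30) mod 360
= 262 mod 360
= 262°


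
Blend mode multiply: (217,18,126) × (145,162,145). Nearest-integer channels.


Multiply: C = A×B/255, rounded to nearest integer
R: 217×145/255 = 31465/255 ≈ 123.392 → 123
G: 18×162/255 = 2916/255 ≈ 11.435 → 11
B: 126×145/255 = 18270/255 ≈ 71.647 → 72
= RGB(123, 11, 72)


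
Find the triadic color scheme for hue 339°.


Triadic: equally spaced at 120° intervals
H1 = 339°
H2 = (339 + 120) mod 360 = 99°
H3 = (339 + 240) mod 360 = 219°
Triadic = 339°, 99°, 219°


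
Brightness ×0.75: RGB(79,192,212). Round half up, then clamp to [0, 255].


Multiply each channel by 0.75, round half up, clamp to [0, 255]
R: 79×0.75 = 59.25 → round → 59
G: 192×0.75 = 144
B: 212×0.75 = 159
= RGB(59, 144, 159)


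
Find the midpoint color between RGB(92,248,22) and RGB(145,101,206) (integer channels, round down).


Midpoint: each channel = ⌊(C₁+C₂)/2⌋
R: ⌊(92+145)/2⌋ = 118
G: ⌊(248+101)/2⌋ = 174
B: ⌊(22+206)/2⌋ = 114
= RGB(118, 174, 114)


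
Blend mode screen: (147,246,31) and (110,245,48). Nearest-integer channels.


Screen: C = 255 - (255-A)×(255-B)/255, rounded to nearest integer
R: 255 - (255-147)×(255-110)/255 = 255 - 15660/255 ≈ 255 - 61.412 = 193.588 → 194
G: 255 - (255-246)×(255-245)/255 = 255 - 90/255 ≈ 255 - 0.353 = 254.647 → 255
B: 255 - (255-31)×(255-48)/255 = 255 - 46368/255 ≈ 255 - 181.835 = 73.165 → 73
= RGB(194, 255, 73)


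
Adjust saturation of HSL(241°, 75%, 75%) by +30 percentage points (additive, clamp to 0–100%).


Original S = 75%
Adjustment = +30 percentage points
New S = 75 + (30) = 105
Clamp to [0, 100] → 100
= HSL(241°, 100%, 75%)


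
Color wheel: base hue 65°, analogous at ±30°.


Base hue: 65°
Left analog: (65 - 30) mod 360 = 35°
Right analog: (65 + 30) mod 360 = 95°
Analogous hues = 35° and 95°


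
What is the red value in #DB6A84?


Color: #DB6A84
R = DB = 219
G = 6A = 106
B = 84 = 132
Red = 219


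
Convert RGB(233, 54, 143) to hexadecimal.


R = 233 → E9 (hex)
G = 54 → 36 (hex)
B = 143 → 8F (hex)
Hex = #E9368F


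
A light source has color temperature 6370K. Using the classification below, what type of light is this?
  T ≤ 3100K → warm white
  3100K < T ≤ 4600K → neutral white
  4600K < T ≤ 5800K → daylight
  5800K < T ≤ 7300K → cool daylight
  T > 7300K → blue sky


Temperature: 6370K
5800K < 6370K ≤ 7300K → cool daylight
Classification: cool daylight


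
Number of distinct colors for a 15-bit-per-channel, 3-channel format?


Total bits = 15 bits/channel × 3 channels = 45 bits
Distinct colors = 2^45
= 35,184,372,088,832 colors


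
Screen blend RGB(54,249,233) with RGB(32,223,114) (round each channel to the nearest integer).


Screen: C = 255 - (255-A)×(255-B)/255, rounded to nearest integer
R: 255 - (255-54)×(255-32)/255 = 255 - 44823/255 ≈ 255 - 175.776 = 79.224 → 79
G: 255 - (255-249)×(255-223)/255 = 255 - 192/255 ≈ 255 - 0.753 = 254.247 → 254
B: 255 - (255-233)×(255-114)/255 = 255 - 3102/255 ≈ 255 - 12.165 = 242.835 → 243
= RGB(79, 254, 243)


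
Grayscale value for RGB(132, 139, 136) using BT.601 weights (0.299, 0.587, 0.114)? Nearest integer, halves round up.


Gray = 0.299×R + 0.587×G + 0.114×B
Gray = 0.299×132 + 0.587×139 + 0.114×136
Gray = 39.468 + 81.593 + 15.504
Gray = 136.565 → round half up → 137
Gray = 137


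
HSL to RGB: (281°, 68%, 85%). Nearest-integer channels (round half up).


H=281°, S=0.68, L=0.85
C = (1-|2L-1|)×S = (1-|0.70|)×0.68 = 0.204
H' = H/60 = 281/60 ≈ 4.6833; X = C×(1-|H' mod 2 - 1|) = 0.1394
m = L - C/2 = 0.85 - 0.102 = 0.748
Sector ⌊H'⌋ = 4 → (R',G',B') = (0.1394, 0.0, 0.204)
RGB = ((R'+m)×255, (G'+m)×255, (B'+m)×255) = (226.287, 190.74, 242.76)
Round half up → RGB(226, 191, 243)


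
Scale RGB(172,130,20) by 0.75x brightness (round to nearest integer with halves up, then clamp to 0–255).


Multiply each channel by 0.75, round half up, clamp to [0, 255]
R: 172×0.75 = 129
G: 130×0.75 = 97.5 → round → 98
B: 20×0.75 = 15
= RGB(129, 98, 15)


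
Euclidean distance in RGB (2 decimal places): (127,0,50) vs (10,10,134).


d = √[(R₁-R₂)² + (G₁-G₂)² + (B₁-B₂)²]
d = √[(127-10)² + (0-10)² + (50-134)²]
d = √[13689 + 100 + 7056]
d = √20845
d ≈ 144.38


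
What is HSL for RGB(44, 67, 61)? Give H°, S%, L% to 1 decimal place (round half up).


Normalize: R'=44/255≈0.1725, G'=67/255≈0.2627, B'=61/255≈0.2392
Max=67/255, Min=44/255, Δ=Max-Min=23/255
L = (Max+Min)/2 = (67+44)/510 = 111/510 = 0.21764… → L = 21.8%
L ≤ 0.5 → S = Δ/(Max+Min) = 23/(67+44) = 23/111 = 0.20720… → S = 20.7%
(the 1/255 factors cancel in S and H, so raw channel differences can be used)
Max is G' → H = 60 × ((B-R)/Δ + 2) = 60 × ((61-44)/23 + 2)
  17/23 + 2 = 0.7391… + 2 = 2.7391…
  H = 60 × 2.7391… = 164.347…° → H = 164.3°
= HSL(164.3°, 20.7%, 21.8%)


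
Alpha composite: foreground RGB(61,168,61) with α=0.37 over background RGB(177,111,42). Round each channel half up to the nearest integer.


C = α×F + (1-α)×B, with 1-α = 0.63
R: 0.37×61 + 0.63×177 = 22.57 + 111.51 = 134.08 → 134
G: 0.37×168 + 0.63×111 = 62.16 + 69.93 = 132.09 → 132
B: 0.37×61 + 0.63×42 = 22.57 + 26.46 = 49.03 → 49
= RGB(134, 132, 49)


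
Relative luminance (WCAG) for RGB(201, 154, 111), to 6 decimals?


Linearize each channel (sRGB transfer function): c = v/255; c_lin = c/12.92 if c ≤ 0.04045, else ((c+0.055)/1.055)^2.4
  R: 201/255 ≈ 0.788235 > 0.04045 → ((0.788235+0.055)/1.055)^2.4 ≈ 0.584078
  G: 154/255 ≈ 0.603922 > 0.04045 → ((0.603922+0.055)/1.055)^2.4 ≈ 0.323143
  B: 111/255 ≈ 0.435294 > 0.04045 → ((0.435294+0.055)/1.055)^2.4 ≈ 0.158961
R_lin = 0.584078, G_lin = 0.323143, B_lin = 0.158961
L = 0.2126×R + 0.7152×G + 0.0722×B
L = 0.2126×0.584078 + 0.7152×0.323143 + 0.0722×0.158961
L ≈ 0.366764


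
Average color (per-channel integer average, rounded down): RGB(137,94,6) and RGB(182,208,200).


Midpoint: each channel = ⌊(C₁+C₂)/2⌋
R: ⌊(137+182)/2⌋ = 159
G: ⌊(94+208)/2⌋ = 151
B: ⌊(6+200)/2⌋ = 103
= RGB(159, 151, 103)


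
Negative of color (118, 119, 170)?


Invert: (255-R, 255-G, 255-B)
R: 255-118 = 137
G: 255-119 = 136
B: 255-170 = 85
= RGB(137, 136, 85)


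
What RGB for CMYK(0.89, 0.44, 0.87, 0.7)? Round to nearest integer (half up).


R = 255 × (1-C) × (1-K) = 255 × 0.11 × 0.30 = 8.415 → 8
G = 255 × (1-M) × (1-K) = 255 × 0.56 × 0.30 = 42.84 → 43
B = 255 × (1-Y) × (1-K) = 255 × 0.13 × 0.30 = 9.945 → 10
= RGB(8, 43, 10)


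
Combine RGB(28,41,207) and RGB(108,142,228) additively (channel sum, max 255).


Additive: each channel = min(255, C₁+C₂)
R: 28+108 = 136 → 136
G: 41+142 = 183 → 183
B: 207+228 = 435 → 255
= RGB(136, 183, 255)


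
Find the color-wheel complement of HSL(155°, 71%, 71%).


Complement = opposite side of color wheel = hue + 180°
H' = (155 + 180) mod 360 = 335°
S and L unchanged.
= HSL(335°, 71%, 71%)


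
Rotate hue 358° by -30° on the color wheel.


New hue = (H + rotation) mod 360
New hue = (358 -30) mod 360
= 328 mod 360
= 328°


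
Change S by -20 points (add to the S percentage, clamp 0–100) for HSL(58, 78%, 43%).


Original S = 78%
Adjustment = -20 percentage points
New S = 78 + (-20) = 58
Clamp to [0, 100] → 58
= HSL(58°, 58%, 43%)


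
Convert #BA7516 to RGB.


BA → 186 (R)
75 → 117 (G)
16 → 22 (B)
= RGB(186, 117, 22)


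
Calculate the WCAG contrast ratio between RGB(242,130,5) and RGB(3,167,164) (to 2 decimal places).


Linearize each sRGB channel c=v/255: c/12.92 if c ≤ 0.04045 else ((c+0.055)/1.055)^2.4
L = 0.2126×R_lin + 0.7152×G_lin + 0.0722×B_lin
Color 1 (242,130,5):
  R=242: 242/255≈0.9490 > 0.04045 → ((0.9490+0.055)/1.055)^2.4 ≈ 0.88792
  G=130: 130/255≈0.5098 > 0.04045 → ((0.5098+0.055)/1.055)^2.4 ≈ 0.22323
  B=5: 5/255≈0.0196 ≤ 0.04045 → 0.0196/12.92 ≈ 0.00152
  L1 = 0.2126×0.88792 + 0.7152×0.22323 + 0.0722×0.00152 ≈ 0.34853
Color 2 (3,167,164):
  R=3: 3/255≈0.0118 ≤ 0.04045 → 0.0118/12.92 ≈ 0.00091
  G=167: 167/255≈0.6549 > 0.04045 → ((0.6549+0.055)/1.055)^2.4 ≈ 0.38643
  B=164: 164/255≈0.6431 > 0.04045 → ((0.6431+0.055)/1.055)^2.4 ≈ 0.37124
  L2 = 0.2126×0.00091 + 0.7152×0.38643 + 0.0722×0.37124 ≈ 0.30337
Lighter = 0.34853, Darker = 0.30337
Ratio = (L_lighter + 0.05) / (L_darker + 0.05)
Ratio = (0.34853 + 0.05) / (0.30337 + 0.05) = 0.39853 / 0.35337 ≈ 1.1278
Ratio ≈ 1.13:1


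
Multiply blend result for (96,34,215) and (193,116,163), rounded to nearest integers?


Multiply: C = A×B/255, rounded to nearest integer
R: 96×193/255 = 18528/255 ≈ 72.659 → 73
G: 34×116/255 = 3944/255 ≈ 15.467 → 15
B: 215×163/255 = 35045/255 ≈ 137.431 → 137
= RGB(73, 15, 137)


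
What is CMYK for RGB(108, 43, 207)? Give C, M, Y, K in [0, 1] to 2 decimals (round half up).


R'=108/255≈0.4235, G'=43/255≈0.1686, B'=207/255≈0.8118
K = 1 - max(R',G',B') = 1 - 207/255 = 48/255 = 0.18823… → 0.19
(1-R'-K)/(1-K) simplifies to (max-R)/max with max = 207:
C = (207-108)/207 = 99/207 = 0.47826… → 0.48
M = (207-43)/207 = 164/207 = 0.79227… → 0.79
Y = (207-207)/207 = 0/207 = 0 → 0.00
= CMYK(0.48, 0.79, 0.00, 0.19)


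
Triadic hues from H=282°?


Triadic: equally spaced at 120° intervals
H1 = 282°
H2 = (282 + 120) mod 360 = 42°
H3 = (282 + 240) mod 360 = 162°
Triadic = 282°, 42°, 162°


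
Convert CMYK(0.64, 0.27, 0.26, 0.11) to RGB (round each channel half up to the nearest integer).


R = 255 × (1-C) × (1-K) = 255 × 0.36 × 0.89 = 81.702 → 82
G = 255 × (1-M) × (1-K) = 255 × 0.73 × 0.89 = 165.6735 → 166
B = 255 × (1-Y) × (1-K) = 255 × 0.74 × 0.89 = 167.943 → 168
= RGB(82, 166, 168)


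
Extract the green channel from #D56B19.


Color: #D56B19
R = D5 = 213
G = 6B = 107
B = 19 = 25
Green = 107


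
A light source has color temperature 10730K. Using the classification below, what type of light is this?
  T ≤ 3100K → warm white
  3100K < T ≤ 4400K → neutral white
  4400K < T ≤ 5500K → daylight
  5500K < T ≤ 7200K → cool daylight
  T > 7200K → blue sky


Temperature: 10730K
10730K > 7200K → blue sky
Classification: blue sky


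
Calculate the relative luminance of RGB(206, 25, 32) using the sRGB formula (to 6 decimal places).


Linearize each channel (sRGB transfer function): c = v/255; c_lin = c/12.92 if c ≤ 0.04045, else ((c+0.055)/1.055)^2.4
  R: 206/255 ≈ 0.807843 > 0.04045 → ((0.807843+0.055)/1.055)^2.4 ≈ 0.617207
  G: 25/255 ≈ 0.098039 > 0.04045 → ((0.098039+0.055)/1.055)^2.4 ≈ 0.009721
  B: 32/255 ≈ 0.125490 > 0.04045 → ((0.125490+0.055)/1.055)^2.4 ≈ 0.014444
R_lin = 0.617207, G_lin = 0.009721, B_lin = 0.014444
L = 0.2126×R + 0.7152×G + 0.0722×B
L = 0.2126×0.617207 + 0.7152×0.009721 + 0.0722×0.014444
L ≈ 0.139214


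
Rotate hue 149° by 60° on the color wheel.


New hue = (H + rotation) mod 360
New hue = (149 + 60) mod 360
= 209 mod 360
= 209°


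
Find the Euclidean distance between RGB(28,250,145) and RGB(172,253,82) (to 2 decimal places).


d = √[(R₁-R₂)² + (G₁-G₂)² + (B₁-B₂)²]
d = √[(28-172)² + (250-253)² + (145-82)²]
d = √[20736 + 9 + 3969]
d = √24714
d ≈ 157.21


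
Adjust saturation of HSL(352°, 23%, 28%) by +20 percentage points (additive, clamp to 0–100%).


Original S = 23%
Adjustment = +20 percentage points
New S = 23 + (20) = 43
Clamp to [0, 100] → 43
= HSL(352°, 43%, 28%)


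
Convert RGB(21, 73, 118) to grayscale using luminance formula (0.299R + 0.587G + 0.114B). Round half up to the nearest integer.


Gray = 0.299×R + 0.587×G + 0.114×B
Gray = 0.299×21 + 0.587×73 + 0.114×118
Gray = 6.279 + 42.851 + 13.452
Gray = 62.582 → round half up → 63
Gray = 63


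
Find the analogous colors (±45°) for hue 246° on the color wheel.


Base hue: 246°
Left analog: (246 - 45) mod 360 = 201°
Right analog: (246 + 45) mod 360 = 291°
Analogous hues = 201° and 291°


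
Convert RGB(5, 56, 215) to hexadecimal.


R = 5 → 05 (hex)
G = 56 → 38 (hex)
B = 215 → D7 (hex)
Hex = #0538D7


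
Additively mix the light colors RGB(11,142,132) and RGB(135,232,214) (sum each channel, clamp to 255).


Additive: each channel = min(255, C₁+C₂)
R: 11+135 = 146 → 146
G: 142+232 = 374 → 255
B: 132+214 = 346 → 255
= RGB(146, 255, 255)


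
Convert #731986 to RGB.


73 → 115 (R)
19 → 25 (G)
86 → 134 (B)
= RGB(115, 25, 134)


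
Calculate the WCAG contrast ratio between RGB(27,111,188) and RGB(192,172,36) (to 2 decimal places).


Linearize each sRGB channel c=v/255: c/12.92 if c ≤ 0.04045 else ((c+0.055)/1.055)^2.4
L = 0.2126×R_lin + 0.7152×G_lin + 0.0722×B_lin
Color 1 (27,111,188):
  R=27: 27/255≈0.1059 > 0.04045 → ((0.1059+0.055)/1.055)^2.4 ≈ 0.01096
  G=111: 111/255≈0.4353 > 0.04045 → ((0.4353+0.055)/1.055)^2.4 ≈ 0.15896
  B=188: 188/255≈0.7373 > 0.04045 → ((0.7373+0.055)/1.055)^2.4 ≈ 0.50289
  L1 = 0.2126×0.01096 + 0.7152×0.15896 + 0.0722×0.50289 ≈ 0.15233
Color 2 (192,172,36):
  R=192: 192/255≈0.7529 > 0.04045 → ((0.7529+0.055)/1.055)^2.4 ≈ 0.52712
  G=172: 172/255≈0.6745 > 0.04045 → ((0.6745+0.055)/1.055)^2.4 ≈ 0.41254
  B=36: 36/255≈0.1412 > 0.04045 → ((0.1412+0.055)/1.055)^2.4 ≈ 0.01764
  L2 = 0.2126×0.52712 + 0.7152×0.41254 + 0.0722×0.01764 ≈ 0.40839
Lighter = 0.40839, Darker = 0.15233
Ratio = (L_lighter + 0.05) / (L_darker + 0.05)
Ratio = (0.40839 + 0.05) / (0.15233 + 0.05) = 0.45839 / 0.20233 ≈ 2.2656
Ratio ≈ 2.27:1


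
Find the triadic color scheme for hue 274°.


Triadic: equally spaced at 120° intervals
H1 = 274°
H2 = (274 + 120) mod 360 = 34°
H3 = (274 + 240) mod 360 = 154°
Triadic = 274°, 34°, 154°


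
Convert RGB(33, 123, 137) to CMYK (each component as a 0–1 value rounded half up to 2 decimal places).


R'=33/255≈0.1294, G'=123/255≈0.4824, B'=137/255≈0.5373
K = 1 - max(R',G',B') = 1 - 137/255 = 118/255 = 0.46274… → 0.46
(1-R'-K)/(1-K) simplifies to (max-R)/max with max = 137:
C = (137-33)/137 = 104/137 = 0.75912… → 0.76
M = (137-123)/137 = 14/137 = 0.10218… → 0.10
Y = (137-137)/137 = 0/137 = 0 → 0.00
= CMYK(0.76, 0.10, 0.00, 0.46)


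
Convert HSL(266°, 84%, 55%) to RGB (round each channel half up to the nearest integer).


H=266°, S=0.84, L=0.55
C = (1-|2L-1|)×S = (1-|0.10|)×0.84 = 0.756
H' = H/60 = 266/60 ≈ 4.4333; X = C×(1-|H' mod 2 - 1|) = 0.3276
m = L - C/2 = 0.55 - 0.378 = 0.172
Sector ⌊H'⌋ = 4 → (R',G',B') = (0.3276, 0.0, 0.756)
RGB = ((R'+m)×255, (G'+m)×255, (B'+m)×255) = (127.398, 43.86, 236.64)
Round half up → RGB(127, 44, 237)


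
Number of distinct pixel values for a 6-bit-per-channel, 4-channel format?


Total bits = 6 bits/channel × 4 channels = 24 bits
Distinct pixel values = 2^24
= 16,777,216 pixel values


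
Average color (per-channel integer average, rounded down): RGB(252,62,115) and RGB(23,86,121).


Midpoint: each channel = ⌊(C₁+C₂)/2⌋
R: ⌊(252+23)/2⌋ = 137
G: ⌊(62+86)/2⌋ = 74
B: ⌊(115+121)/2⌋ = 118
= RGB(137, 74, 118)


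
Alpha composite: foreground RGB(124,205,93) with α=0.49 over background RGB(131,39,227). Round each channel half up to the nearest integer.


C = α×F + (1-α)×B, with 1-α = 0.51
R: 0.49×124 + 0.51×131 = 60.76 + 66.81 = 127.57 → 128
G: 0.49×205 + 0.51×39 = 100.45 + 19.89 = 120.34 → 120
B: 0.49×93 + 0.51×227 = 45.57 + 115.77 = 161.34 → 161
= RGB(128, 120, 161)


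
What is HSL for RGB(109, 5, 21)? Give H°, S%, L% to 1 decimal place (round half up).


Normalize: R'=109/255≈0.4275, G'=5/255≈0.0196, B'=21/255≈0.0824
Max=109/255, Min=5/255, Δ=Max-Min=104/255
L = (Max+Min)/2 = (109+5)/510 = 114/510 = 0.22352… → L = 22.4%
L ≤ 0.5 → S = Δ/(Max+Min) = 104/(109+5) = 104/114 = 0.91228… → S = 91.2%
(the 1/255 factors cancel in S and H, so raw channel differences can be used)
Max is R' → H = 60 × (((G-B)/Δ) mod 6) = 60 × (((5-21)/104) mod 6)
  (-16)/104 = -0.1538…; negative, so add 6 → 5.8461…
  H = 60 × 5.8461… = 350.769…° → H = 350.8°
= HSL(350.8°, 91.2%, 22.4%)


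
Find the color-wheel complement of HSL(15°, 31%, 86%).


Complement = opposite side of color wheel = hue + 180°
H' = (15 + 180) mod 360 = 195°
S and L unchanged.
= HSL(195°, 31%, 86%)


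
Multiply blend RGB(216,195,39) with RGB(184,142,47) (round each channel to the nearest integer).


Multiply: C = A×B/255, rounded to nearest integer
R: 216×184/255 = 39744/255 ≈ 155.859 → 156
G: 195×142/255 = 27690/255 ≈ 108.588 → 109
B: 39×47/255 = 1833/255 ≈ 7.188 → 7
= RGB(156, 109, 7)


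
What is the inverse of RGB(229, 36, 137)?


Invert: (255-R, 255-G, 255-B)
R: 255-229 = 26
G: 255-36 = 219
B: 255-137 = 118
= RGB(26, 219, 118)


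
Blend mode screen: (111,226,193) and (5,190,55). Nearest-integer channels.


Screen: C = 255 - (255-A)×(255-B)/255, rounded to nearest integer
R: 255 - (255-111)×(255-5)/255 = 255 - 36000/255 ≈ 255 - 141.176 = 113.824 → 114
G: 255 - (255-226)×(255-190)/255 = 255 - 1885/255 ≈ 255 - 7.392 = 247.608 → 248
B: 255 - (255-193)×(255-55)/255 = 255 - 12400/255 ≈ 255 - 48.627 = 206.373 → 206
= RGB(114, 248, 206)


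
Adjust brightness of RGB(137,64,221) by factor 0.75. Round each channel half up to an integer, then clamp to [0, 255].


Multiply each channel by 0.75, round half up, clamp to [0, 255]
R: 137×0.75 = 102.75 → round → 103
G: 64×0.75 = 48
B: 221×0.75 = 165.75 → round → 166
= RGB(103, 48, 166)


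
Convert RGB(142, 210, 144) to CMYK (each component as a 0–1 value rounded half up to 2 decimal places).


R'=142/255≈0.5569, G'=210/255≈0.8235, B'=144/255≈0.5647
K = 1 - max(R',G',B') = 1 - 210/255 = 45/255 = 0.17647… → 0.18
(1-R'-K)/(1-K) simplifies to (max-R)/max with max = 210:
C = (210-142)/210 = 68/210 = 0.32380… → 0.32
M = (210-210)/210 = 0/210 = 0 → 0.00
Y = (210-144)/210 = 66/210 = 0.31428… → 0.31
= CMYK(0.32, 0.00, 0.31, 0.18)


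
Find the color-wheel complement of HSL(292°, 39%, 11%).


Complement = opposite side of color wheel = hue + 180°
H' = (292 + 180) mod 360 = 112°
S and L unchanged.
= HSL(112°, 39%, 11%)


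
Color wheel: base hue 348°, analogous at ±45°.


Base hue: 348°
Left analog: (348 - 45) mod 360 = 303°
Right analog: (348 + 45) mod 360 = 33°
Analogous hues = 303° and 33°


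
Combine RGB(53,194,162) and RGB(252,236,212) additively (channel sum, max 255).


Additive: each channel = min(255, C₁+C₂)
R: 53+252 = 305 → 255
G: 194+236 = 430 → 255
B: 162+212 = 374 → 255
= RGB(255, 255, 255)


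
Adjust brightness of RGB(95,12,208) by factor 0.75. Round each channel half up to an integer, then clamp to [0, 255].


Multiply each channel by 0.75, round half up, clamp to [0, 255]
R: 95×0.75 = 71.25 → round → 71
G: 12×0.75 = 9
B: 208×0.75 = 156
= RGB(71, 9, 156)


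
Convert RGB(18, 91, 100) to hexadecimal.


R = 18 → 12 (hex)
G = 91 → 5B (hex)
B = 100 → 64 (hex)
Hex = #125B64


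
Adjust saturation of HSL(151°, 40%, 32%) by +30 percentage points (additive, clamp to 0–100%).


Original S = 40%
Adjustment = +30 percentage points
New S = 40 + (30) = 70
Clamp to [0, 100] → 70
= HSL(151°, 70%, 32%)


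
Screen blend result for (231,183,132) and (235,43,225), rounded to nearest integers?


Screen: C = 255 - (255-A)×(255-B)/255, rounded to nearest integer
R: 255 - (255-231)×(255-235)/255 = 255 - 480/255 ≈ 255 - 1.882 = 253.118 → 253
G: 255 - (255-183)×(255-43)/255 = 255 - 15264/255 ≈ 255 - 59.859 = 195.141 → 195
B: 255 - (255-132)×(255-225)/255 = 255 - 3690/255 ≈ 255 - 14.471 = 240.529 → 241
= RGB(253, 195, 241)


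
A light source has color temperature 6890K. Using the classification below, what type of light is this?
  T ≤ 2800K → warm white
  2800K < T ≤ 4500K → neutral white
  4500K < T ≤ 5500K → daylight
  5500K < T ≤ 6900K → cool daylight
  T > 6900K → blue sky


Temperature: 6890K
5500K < 6890K ≤ 6900K → cool daylight
Classification: cool daylight


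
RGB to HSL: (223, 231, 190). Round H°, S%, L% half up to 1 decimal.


Normalize: R'=223/255≈0.8745, G'=231/255≈0.9059, B'=190/255≈0.7451
Max=231/255, Min=190/255, Δ=Max-Min=41/255
L = (Max+Min)/2 = (231+190)/510 = 421/510 = 0.82549… → L = 82.5%
L > 0.5 → S = Δ/(2-Max-Min) = 41/(510-231-190) = 41/89 = 0.46067… → S = 46.1%
(the 1/255 factors cancel in S and H, so raw channel differences can be used)
Max is G' → H = 60 × ((B-R)/Δ + 2) = 60 × ((190-223)/41 + 2)
  -33/41 + 2 = -0.8048… + 2 = 1.1951…
  H = 60 × 1.1951… = 71.707…° → H = 71.7°
= HSL(71.7°, 46.1%, 82.5%)


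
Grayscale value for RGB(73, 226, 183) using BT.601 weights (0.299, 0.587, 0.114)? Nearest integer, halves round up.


Gray = 0.299×R + 0.587×G + 0.114×B
Gray = 0.299×73 + 0.587×226 + 0.114×183
Gray = 21.827 + 132.662 + 20.862
Gray = 175.351 → round half up → 175
Gray = 175


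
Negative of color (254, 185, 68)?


Invert: (255-R, 255-G, 255-B)
R: 255-254 = 1
G: 255-185 = 70
B: 255-68 = 187
= RGB(1, 70, 187)


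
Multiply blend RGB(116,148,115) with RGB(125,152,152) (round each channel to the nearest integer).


Multiply: C = A×B/255, rounded to nearest integer
R: 116×125/255 = 14500/255 ≈ 56.863 → 57
G: 148×152/255 = 22496/255 ≈ 88.220 → 88
B: 115×152/255 = 17480/255 ≈ 68.549 → 69
= RGB(57, 88, 69)


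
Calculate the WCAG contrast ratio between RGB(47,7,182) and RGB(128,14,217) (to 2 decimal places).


Linearize each sRGB channel c=v/255: c/12.92 if c ≤ 0.04045 else ((c+0.055)/1.055)^2.4
L = 0.2126×R_lin + 0.7152×G_lin + 0.0722×B_lin
Color 1 (47,7,182):
  R=47: 47/255≈0.1843 > 0.04045 → ((0.1843+0.055)/1.055)^2.4 ≈ 0.02843
  G=7: 7/255≈0.0275 ≤ 0.04045 → 0.0275/12.92 ≈ 0.00212
  B=182: 182/255≈0.7137 > 0.04045 → ((0.7137+0.055)/1.055)^2.4 ≈ 0.46778
  L1 = 0.2126×0.02843 + 0.7152×0.00212 + 0.0722×0.46778 ≈ 0.04134
Color 2 (128,14,217):
  R=128: 128/255≈0.5020 > 0.04045 → ((0.5020+0.055)/1.055)^2.4 ≈ 0.21586
  G=14: 14/255≈0.0549 > 0.04045 → ((0.0549+0.055)/1.055)^2.4 ≈ 0.00439
  B=217: 217/255≈0.8510 > 0.04045 → ((0.8510+0.055)/1.055)^2.4 ≈ 0.69387
  L2 = 0.2126×0.21586 + 0.7152×0.00439 + 0.0722×0.69387 ≈ 0.09913
Lighter = 0.09913, Darker = 0.04134
Ratio = (L_lighter + 0.05) / (L_darker + 0.05)
Ratio = (0.09913 + 0.05) / (0.04134 + 0.05) = 0.14913 / 0.09134 ≈ 1.6327
Ratio ≈ 1.63:1


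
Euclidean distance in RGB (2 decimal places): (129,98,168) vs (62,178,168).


d = √[(R₁-R₂)² + (G₁-G₂)² + (B₁-B₂)²]
d = √[(129-62)² + (98-178)² + (168-168)²]
d = √[4489 + 6400 + 0]
d = √10889
d ≈ 104.35


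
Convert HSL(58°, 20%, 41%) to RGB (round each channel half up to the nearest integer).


H=58°, S=0.20, L=0.41
C = (1-|2L-1|)×S = (1-|-0.18|)×0.20 = 0.164
H' = H/60 = 58/60 ≈ 0.9667; X = C×(1-|H' mod 2 - 1|) ≈ 0.1585
m = L - C/2 = 0.41 - 0.082 = 0.328
Sector ⌊H'⌋ = 0 → (R',G',B') = (0.164, ≈0.1585, 0.0)
RGB = ((R'+m)×255, (G'+m)×255, (B'+m)×255) = (125.46, 124.066, 83.64)
Round half up → RGB(125, 124, 84)


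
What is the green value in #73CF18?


Color: #73CF18
R = 73 = 115
G = CF = 207
B = 18 = 24
Green = 207


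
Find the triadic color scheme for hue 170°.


Triadic: equally spaced at 120° intervals
H1 = 170°
H2 = (170 + 120) mod 360 = 290°
H3 = (170 + 240) mod 360 = 50°
Triadic = 170°, 290°, 50°


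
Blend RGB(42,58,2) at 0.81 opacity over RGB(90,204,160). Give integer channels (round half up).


C = α×F + (1-α)×B, with 1-α = 0.19
R: 0.81×42 + 0.19×90 = 34.02 + 17.10 = 51.12 → 51
G: 0.81×58 + 0.19×204 = 46.98 + 38.76 = 85.74 → 86
B: 0.81×2 + 0.19×160 = 1.62 + 30.40 = 32.02 → 32
= RGB(51, 86, 32)


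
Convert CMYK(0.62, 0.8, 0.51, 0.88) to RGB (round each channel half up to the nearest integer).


R = 255 × (1-C) × (1-K) = 255 × 0.38 × 0.12 = 11.628 → 12
G = 255 × (1-M) × (1-K) = 255 × 0.20 × 0.12 = 6.12 → 6
B = 255 × (1-Y) × (1-K) = 255 × 0.49 × 0.12 = 14.994 → 15
= RGB(12, 6, 15)


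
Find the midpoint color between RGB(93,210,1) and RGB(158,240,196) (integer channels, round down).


Midpoint: each channel = ⌊(C₁+C₂)/2⌋
R: ⌊(93+158)/2⌋ = 125
G: ⌊(210+240)/2⌋ = 225
B: ⌊(1+196)/2⌋ = 98
= RGB(125, 225, 98)


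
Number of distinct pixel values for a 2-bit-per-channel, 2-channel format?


Total bits = 2 bits/channel × 2 channels = 4 bits
Distinct pixel values = 2^4
= 16 pixel values


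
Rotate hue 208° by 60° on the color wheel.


New hue = (H + rotation) mod 360
New hue = (208 + 60) mod 360
= 268 mod 360
= 268°


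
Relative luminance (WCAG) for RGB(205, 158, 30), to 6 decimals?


Linearize each channel (sRGB transfer function): c = v/255; c_lin = c/12.92 if c ≤ 0.04045, else ((c+0.055)/1.055)^2.4
  R: 205/255 ≈ 0.803922 > 0.04045 → ((0.803922+0.055)/1.055)^2.4 ≈ 0.610496
  G: 158/255 ≈ 0.619608 > 0.04045 → ((0.619608+0.055)/1.055)^2.4 ≈ 0.341914
  B: 30/255 ≈ 0.117647 > 0.04045 → ((0.117647+0.055)/1.055)^2.4 ≈ 0.012983
R_lin = 0.610496, G_lin = 0.341914, B_lin = 0.012983
L = 0.2126×R + 0.7152×G + 0.0722×B
L = 0.2126×0.610496 + 0.7152×0.341914 + 0.0722×0.012983
L ≈ 0.375266


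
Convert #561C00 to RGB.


56 → 86 (R)
1C → 28 (G)
00 → 0 (B)
= RGB(86, 28, 0)


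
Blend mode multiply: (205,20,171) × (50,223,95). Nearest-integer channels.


Multiply: C = A×B/255, rounded to nearest integer
R: 205×50/255 = 10250/255 ≈ 40.196 → 40
G: 20×223/255 = 4460/255 ≈ 17.490 → 17
B: 171×95/255 = 16245/255 ≈ 63.706 → 64
= RGB(40, 17, 64)


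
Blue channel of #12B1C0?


Color: #12B1C0
R = 12 = 18
G = B1 = 177
B = C0 = 192
Blue = 192


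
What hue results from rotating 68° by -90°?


New hue = (H + rotation) mod 360
New hue = (68 -90) mod 360
= -22 mod 360
= 338°


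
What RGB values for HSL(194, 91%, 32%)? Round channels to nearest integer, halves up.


H=194°, S=0.91, L=0.32
C = (1-|2L-1|)×S = (1-|-0.36|)×0.91 = 0.5824
H' = H/60 = 194/60 ≈ 3.2333; X = C×(1-|H' mod 2 - 1|) ≈ 0.4465
m = L - C/2 = 0.32 - 0.2912 = 0.0288
Sector ⌊H'⌋ = 3 → (R',G',B') = (0.0, ≈0.4465, 0.5824)
RGB = ((R'+m)×255, (G'+m)×255, (B'+m)×255) = (7.344, 121.2032, 155.856)
Round half up → RGB(7, 121, 156)


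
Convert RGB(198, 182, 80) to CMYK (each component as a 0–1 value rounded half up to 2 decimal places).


R'=198/255≈0.7765, G'=182/255≈0.7137, B'=80/255≈0.3137
K = 1 - max(R',G',B') = 1 - 198/255 = 57/255 = 0.22352… → 0.22
(1-R'-K)/(1-K) simplifies to (max-R)/max with max = 198:
C = (198-198)/198 = 0/198 = 0 → 0.00
M = (198-182)/198 = 16/198 = 0.08080… → 0.08
Y = (198-80)/198 = 118/198 = 0.59595… → 0.60
= CMYK(0.00, 0.08, 0.60, 0.22)


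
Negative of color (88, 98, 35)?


Invert: (255-R, 255-G, 255-B)
R: 255-88 = 167
G: 255-98 = 157
B: 255-35 = 220
= RGB(167, 157, 220)


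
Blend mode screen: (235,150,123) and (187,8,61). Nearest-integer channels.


Screen: C = 255 - (255-A)×(255-B)/255, rounded to nearest integer
R: 255 - (255-235)×(255-187)/255 = 255 - 1360/255 ≈ 255 - 5.333 = 249.667 → 250
G: 255 - (255-150)×(255-8)/255 = 255 - 25935/255 ≈ 255 - 101.706 = 153.294 → 153
B: 255 - (255-123)×(255-61)/255 = 255 - 25608/255 ≈ 255 - 100.424 = 154.576 → 155
= RGB(250, 153, 155)


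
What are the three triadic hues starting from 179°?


Triadic: equally spaced at 120° intervals
H1 = 179°
H2 = (179 + 120) mod 360 = 299°
H3 = (179 + 240) mod 360 = 59°
Triadic = 179°, 299°, 59°


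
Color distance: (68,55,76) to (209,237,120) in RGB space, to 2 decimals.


d = √[(R₁-R₂)² + (G₁-G₂)² + (B₁-B₂)²]
d = √[(68-209)² + (55-237)² + (76-120)²]
d = √[19881 + 33124 + 1936]
d = √54941
d ≈ 234.39


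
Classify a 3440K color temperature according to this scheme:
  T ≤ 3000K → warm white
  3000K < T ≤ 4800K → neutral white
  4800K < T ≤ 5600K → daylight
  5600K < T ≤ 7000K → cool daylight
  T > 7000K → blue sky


Temperature: 3440K
3000K < 3440K ≤ 4800K → neutral white
Classification: neutral white


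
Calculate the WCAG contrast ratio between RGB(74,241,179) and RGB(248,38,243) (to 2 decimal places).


Linearize each sRGB channel c=v/255: c/12.92 if c ≤ 0.04045 else ((c+0.055)/1.055)^2.4
L = 0.2126×R_lin + 0.7152×G_lin + 0.0722×B_lin
Color 1 (74,241,179):
  R=74: 74/255≈0.2902 > 0.04045 → ((0.2902+0.055)/1.055)^2.4 ≈ 0.06848
  G=241: 241/255≈0.9451 > 0.04045 → ((0.9451+0.055)/1.055)^2.4 ≈ 0.87962
  B=179: 179/255≈0.7020 > 0.04045 → ((0.7020+0.055)/1.055)^2.4 ≈ 0.45079
  L1 = 0.2126×0.06848 + 0.7152×0.87962 + 0.0722×0.45079 ≈ 0.67621
Color 2 (248,38,243):
  R=248: 248/255≈0.9725 > 0.04045 → ((0.9725+0.055)/1.055)^2.4 ≈ 0.93869
  G=38: 38/255≈0.1490 > 0.04045 → ((0.1490+0.055)/1.055)^2.4 ≈ 0.01938
  B=243: 243/255≈0.9529 > 0.04045 → ((0.9529+0.055)/1.055)^2.4 ≈ 0.89627
  L2 = 0.2126×0.93869 + 0.7152×0.01938 + 0.0722×0.89627 ≈ 0.27814
Lighter = 0.67621, Darker = 0.27814
Ratio = (L_lighter + 0.05) / (L_darker + 0.05)
Ratio = (0.67621 + 0.05) / (0.27814 + 0.05) = 0.72621 / 0.32814 ≈ 2.2131
Ratio ≈ 2.21:1


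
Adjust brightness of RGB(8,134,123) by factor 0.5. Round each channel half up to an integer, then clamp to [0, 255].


Multiply each channel by 0.5, round half up, clamp to [0, 255]
R: 8×0.5 = 4
G: 134×0.5 = 67
B: 123×0.5 = 61.5 → round → 62
= RGB(4, 67, 62)


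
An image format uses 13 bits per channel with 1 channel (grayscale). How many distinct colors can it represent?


Total bits = 13 bits/channel × 1 channels = 13 bits
Distinct colors = 2^13
= 8,192 colors


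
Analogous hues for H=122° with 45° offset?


Base hue: 122°
Left analog: (122 - 45) mod 360 = 77°
Right analog: (122 + 45) mod 360 = 167°
Analogous hues = 77° and 167°


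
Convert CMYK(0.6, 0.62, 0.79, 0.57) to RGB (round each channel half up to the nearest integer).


R = 255 × (1-C) × (1-K) = 255 × 0.40 × 0.43 = 43.86 → 44
G = 255 × (1-M) × (1-K) = 255 × 0.38 × 0.43 = 41.667 → 42
B = 255 × (1-Y) × (1-K) = 255 × 0.21 × 0.43 = 23.0265 → 23
= RGB(44, 42, 23)


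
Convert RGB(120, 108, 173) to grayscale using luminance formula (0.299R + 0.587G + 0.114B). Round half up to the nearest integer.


Gray = 0.299×R + 0.587×G + 0.114×B
Gray = 0.299×120 + 0.587×108 + 0.114×173
Gray = 35.880 + 63.396 + 19.722
Gray = 118.998 → round half up → 119
Gray = 119


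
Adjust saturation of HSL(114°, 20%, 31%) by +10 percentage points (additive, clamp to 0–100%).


Original S = 20%
Adjustment = +10 percentage points
New S = 20 + (10) = 30
Clamp to [0, 100] → 30
= HSL(114°, 30%, 31%)


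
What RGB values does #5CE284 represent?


5C → 92 (R)
E2 → 226 (G)
84 → 132 (B)
= RGB(92, 226, 132)


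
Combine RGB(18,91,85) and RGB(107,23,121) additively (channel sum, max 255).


Additive: each channel = min(255, C₁+C₂)
R: 18+107 = 125 → 125
G: 91+23 = 114 → 114
B: 85+121 = 206 → 206
= RGB(125, 114, 206)


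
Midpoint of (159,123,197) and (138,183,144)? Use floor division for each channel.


Midpoint: each channel = ⌊(C₁+C₂)/2⌋
R: ⌊(159+138)/2⌋ = 148
G: ⌊(123+183)/2⌋ = 153
B: ⌊(197+144)/2⌋ = 170
= RGB(148, 153, 170)


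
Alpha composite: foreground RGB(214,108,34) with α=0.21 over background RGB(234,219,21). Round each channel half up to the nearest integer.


C = α×F + (1-α)×B, with 1-α = 0.79
R: 0.21×214 + 0.79×234 = 44.94 + 184.86 = 229.80 → 230
G: 0.21×108 + 0.79×219 = 22.68 + 173.01 = 195.69 → 196
B: 0.21×34 + 0.79×21 = 7.14 + 16.59 = 23.73 → 24
= RGB(230, 196, 24)


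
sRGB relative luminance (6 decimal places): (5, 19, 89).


Linearize each channel (sRGB transfer function): c = v/255; c_lin = c/12.92 if c ≤ 0.04045, else ((c+0.055)/1.055)^2.4
  R: 5/255 ≈ 0.019608 ≤ 0.04045 → 0.019608/12.92 ≈ 0.001518
  G: 19/255 ≈ 0.074510 > 0.04045 → ((0.074510+0.055)/1.055)^2.4 ≈ 0.006512
  B: 89/255 ≈ 0.349020 > 0.04045 → ((0.349020+0.055)/1.055)^2.4 ≈ 0.099899
R_lin = 0.001518, G_lin = 0.006512, B_lin = 0.099899
L = 0.2126×R + 0.7152×G + 0.0722×B
L = 0.2126×0.001518 + 0.7152×0.006512 + 0.0722×0.099899
L ≈ 0.012193


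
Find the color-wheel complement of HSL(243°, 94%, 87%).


Complement = opposite side of color wheel = hue + 180°
H' = (243 + 180) mod 360 = 63°
S and L unchanged.
= HSL(63°, 94%, 87%)


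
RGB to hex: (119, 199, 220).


R = 119 → 77 (hex)
G = 199 → C7 (hex)
B = 220 → DC (hex)
Hex = #77C7DC


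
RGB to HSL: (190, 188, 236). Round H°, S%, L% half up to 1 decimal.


Normalize: R'=190/255≈0.7451, G'=188/255≈0.7373, B'=236/255≈0.9255
Max=236/255, Min=188/255, Δ=Max-Min=48/255
L = (Max+Min)/2 = (236+188)/510 = 424/510 = 0.83137… → L = 83.1%
L > 0.5 → S = Δ/(2-Max-Min) = 48/(510-236-188) = 48/86 = 0.55813… → S = 55.8%
(the 1/255 factors cancel in S and H, so raw channel differences can be used)
Max is B' → H = 60 × ((R-G)/Δ + 4) = 60 × ((190-188)/48 + 4)
  2/48 + 4 = 0.0416… + 4 = 4.0416…
  H = 60 × 4.0416… = 242.5° → H = 242.5°
= HSL(242.5°, 55.8%, 83.1%)


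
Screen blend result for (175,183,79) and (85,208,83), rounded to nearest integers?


Screen: C = 255 - (255-A)×(255-B)/255, rounded to nearest integer
R: 255 - (255-175)×(255-85)/255 = 255 - 13600/255 ≈ 255 - 53.333 = 201.667 → 202
G: 255 - (255-183)×(255-208)/255 = 255 - 3384/255 ≈ 255 - 13.271 = 241.729 → 242
B: 255 - (255-79)×(255-83)/255 = 255 - 30272/255 ≈ 255 - 118.714 = 136.286 → 136
= RGB(202, 242, 136)


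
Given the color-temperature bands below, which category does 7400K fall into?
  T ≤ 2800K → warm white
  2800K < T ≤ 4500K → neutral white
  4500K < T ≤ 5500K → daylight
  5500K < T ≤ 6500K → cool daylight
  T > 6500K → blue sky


Temperature: 7400K
7400K > 6500K → blue sky
Classification: blue sky


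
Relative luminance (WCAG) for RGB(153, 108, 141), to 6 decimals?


Linearize each channel (sRGB transfer function): c = v/255; c_lin = c/12.92 if c ≤ 0.04045, else ((c+0.055)/1.055)^2.4
  R: 153/255 ≈ 0.600000 > 0.04045 → ((0.600000+0.055)/1.055)^2.4 ≈ 0.318547
  G: 108/255 ≈ 0.423529 > 0.04045 → ((0.423529+0.055)/1.055)^2.4 ≈ 0.149960
  B: 141/255 ≈ 0.552941 > 0.04045 → ((0.552941+0.055)/1.055)^2.4 ≈ 0.266356
R_lin = 0.318547, G_lin = 0.149960, B_lin = 0.266356
L = 0.2126×R + 0.7152×G + 0.0722×B
L = 0.2126×0.318547 + 0.7152×0.149960 + 0.0722×0.266356
L ≈ 0.194205


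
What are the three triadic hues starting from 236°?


Triadic: equally spaced at 120° intervals
H1 = 236°
H2 = (236 + 120) mod 360 = 356°
H3 = (236 + 240) mod 360 = 116°
Triadic = 236°, 356°, 116°


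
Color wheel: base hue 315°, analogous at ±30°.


Base hue: 315°
Left analog: (315 - 30) mod 360 = 285°
Right analog: (315 + 30) mod 360 = 345°
Analogous hues = 285° and 345°


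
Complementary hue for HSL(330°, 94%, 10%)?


Complement = opposite side of color wheel = hue + 180°
H' = (330 + 180) mod 360 = 150°
S and L unchanged.
= HSL(150°, 94%, 10%)


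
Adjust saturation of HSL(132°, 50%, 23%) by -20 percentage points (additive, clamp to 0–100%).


Original S = 50%
Adjustment = -20 percentage points
New S = 50 + (-20) = 30
Clamp to [0, 100] → 30
= HSL(132°, 30%, 23%)


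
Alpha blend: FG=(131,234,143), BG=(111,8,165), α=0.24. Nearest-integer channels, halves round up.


C = α×F + (1-α)×B, with 1-α = 0.76
R: 0.24×131 + 0.76×111 = 31.44 + 84.36 = 115.80 → 116
G: 0.24×234 + 0.76×8 = 56.16 + 6.08 = 62.24 → 62
B: 0.24×143 + 0.76×165 = 34.32 + 125.40 = 159.72 → 160
= RGB(116, 62, 160)


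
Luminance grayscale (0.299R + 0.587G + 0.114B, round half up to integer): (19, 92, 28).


Gray = 0.299×R + 0.587×G + 0.114×B
Gray = 0.299×19 + 0.587×92 + 0.114×28
Gray = 5.681 + 54.004 + 3.192
Gray = 62.877 → round half up → 63
Gray = 63


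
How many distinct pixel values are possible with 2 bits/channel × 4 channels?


Total bits = 2 bits/channel × 4 channels = 8 bits
Distinct pixel values = 2^8
= 256 pixel values


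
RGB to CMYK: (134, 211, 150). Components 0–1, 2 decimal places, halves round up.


R'=134/255≈0.5255, G'=211/255≈0.8275, B'=150/255≈0.5882
K = 1 - max(R',G',B') = 1 - 211/255 = 44/255 = 0.17254… → 0.17
(1-R'-K)/(1-K) simplifies to (max-R)/max with max = 211:
C = (211-134)/211 = 77/211 = 0.36492… → 0.36
M = (211-211)/211 = 0/211 = 0 → 0.00
Y = (211-150)/211 = 61/211 = 0.28909… → 0.29
= CMYK(0.36, 0.00, 0.29, 0.17)


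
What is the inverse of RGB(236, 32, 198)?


Invert: (255-R, 255-G, 255-B)
R: 255-236 = 19
G: 255-32 = 223
B: 255-198 = 57
= RGB(19, 223, 57)


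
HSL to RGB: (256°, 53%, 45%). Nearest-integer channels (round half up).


H=256°, S=0.53, L=0.45
C = (1-|2L-1|)×S = (1-|-0.10|)×0.53 = 0.477
H' = H/60 = 256/60 ≈ 4.2667; X = C×(1-|H' mod 2 - 1|) = 0.1272
m = L - C/2 = 0.45 - 0.2385 = 0.2115
Sector ⌊H'⌋ = 4 → (R',G',B') = (0.1272, 0.0, 0.477)
RGB = ((R'+m)×255, (G'+m)×255, (B'+m)×255) = (86.3685, 53.9325, 175.5675)
Round half up → RGB(86, 54, 176)


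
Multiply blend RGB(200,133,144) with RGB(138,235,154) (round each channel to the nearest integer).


Multiply: C = A×B/255, rounded to nearest integer
R: 200×138/255 = 27600/255 ≈ 108.235 → 108
G: 133×235/255 = 31255/255 ≈ 122.569 → 123
B: 144×154/255 = 22176/255 ≈ 86.965 → 87
= RGB(108, 123, 87)


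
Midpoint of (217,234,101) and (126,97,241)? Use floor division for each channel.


Midpoint: each channel = ⌊(C₁+C₂)/2⌋
R: ⌊(217+126)/2⌋ = 171
G: ⌊(234+97)/2⌋ = 165
B: ⌊(101+241)/2⌋ = 171
= RGB(171, 165, 171)


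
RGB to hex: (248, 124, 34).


R = 248 → F8 (hex)
G = 124 → 7C (hex)
B = 34 → 22 (hex)
Hex = #F87C22


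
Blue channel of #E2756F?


Color: #E2756F
R = E2 = 226
G = 75 = 117
B = 6F = 111
Blue = 111
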